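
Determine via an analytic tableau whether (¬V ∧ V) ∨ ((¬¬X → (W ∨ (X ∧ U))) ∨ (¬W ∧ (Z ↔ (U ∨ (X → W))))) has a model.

Initial set: {((¬V ∧ V) ∨ ((¬¬X → (W ∨ (X ∧ U))) ∨ (¬W ∧ (Z ↔ (U ∨ (X → W))))))}.
((¬V ∧ V) ∨ ((¬¬X → (W ∨ (X ∧ U))) ∨ (¬W ∧ (Z ↔ (U ∨ (X → W)))))): β-rule — branch into (¬V ∧ V)  //  ((¬¬X → (W ∨ (X ∧ U))) ∨ (¬W ∧ (Z ↔ (U ∨ (X → W))))).
  branch 1 (add (¬V ∧ V)):
    (¬V ∧ V): α-rule — add ¬V, V.
    × closes — contains both V and ¬V.
  branch 2 (add ((¬¬X → (W ∨ (X ∧ U))) ∨ (¬W ∧ (Z ↔ (U ∨ (X → W)))))):
    ((¬¬X → (W ∨ (X ∧ U))) ∨ (¬W ∧ (Z ↔ (U ∨ (X → W))))): β-rule — branch into (¬¬X → (W ∨ (X ∧ U)))  //  (¬W ∧ (Z ↔ (U ∨ (X → W)))).
      branch 2.1 (add (¬¬X → (W ∨ (X ∧ U)))):
        (¬¬X → (W ∨ (X ∧ U))): β-rule — branch into ¬¬¬X  //  (W ∨ (X ∧ U)).
          branch 2.1.1 (add ¬¬¬X):
            ¬¬¬X: drop double negation, giving ¬X.
            ○ open, literals {X=false}.
          branch 2.1.2 (add (W ∨ (X ∧ U))):
            (W ∨ (X ∧ U)): β-rule — branch into W  //  (X ∧ U).
              branch 2.1.2.1 (add W):
                ○ open, literals {W=true}.
              branch 2.1.2.2 (add (X ∧ U)):
                (X ∧ U): α-rule — add X, U.
                ○ open, literals {U=true, X=true}.
      branch 2.2 (add (¬W ∧ (Z ↔ (U ∨ (X → W))))):
        (¬W ∧ (Z ↔ (U ∨ (X → W)))): α-rule — add ¬W, (Z ↔ (U ∨ (X → W))).
        (Z ↔ (U ∨ (X → W))): β-rule — branch into Z, (U ∨ (X → W))  //  ¬Z, ¬(U ∨ (X → W)).
          branch 2.2.1 (add Z, (U ∨ (X → W))):
            (U ∨ (X → W)): β-rule — branch into U  //  (X → W).
              branch 2.2.1.1 (add U):
                ○ open, literals {U=true, W=false, Z=true}.
              branch 2.2.1.2 (add (X → W)):
                (X → W): β-rule — branch into ¬X  //  W.
                  branch 2.2.1.2.1 (add ¬X):
                    ○ open, literals {W=false, X=false, Z=true}.
                  branch 2.2.1.2.2 (add W):
                    × closes — contains both W and ¬W.
          branch 2.2.2 (add ¬Z, ¬(U ∨ (X → W))):
            ¬(U ∨ (X → W)): α-rule — add ¬U, ¬(X → W).
            ¬(X → W): α-rule — add X, ¬W.
            ○ open, literals {U=false, W=false, X=true, Z=false}.
2 branches closed, 6 open.
An open branch gives a satisfying assignment: X=false.

Satisfiable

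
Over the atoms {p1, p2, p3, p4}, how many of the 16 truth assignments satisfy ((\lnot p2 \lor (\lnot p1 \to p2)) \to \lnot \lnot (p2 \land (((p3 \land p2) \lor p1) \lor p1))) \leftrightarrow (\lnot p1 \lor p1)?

6

Initial set: {(((\lnot p2 \lor (\lnot p1 \to p2)) \to \lnot \lnot (p2 \land (((p3 \land p2) \lor p1) \lor p1))) \leftrightarrow (\lnot p1 \lor p1))}.
(((\lnot p2 \lor (\lnot p1 \to p2)) \to \lnot \lnot (p2 \land (((p3 \land p2) \lor p1) \lor p1))) \leftrightarrow (\lnot p1 \lor p1)): β-rule — branch into ((\lnot p2 \lor (\lnot p1 \to p2)) \to \lnot \lnot (p2 \land (((p3 \land p2) \lor p1) \lor p1))), (\lnot p1 \lor p1)  //  \lnot ((\lnot p2 \lor (\lnot p1 \to p2)) \to \lnot \lnot (p2 \land (((p3 \land p2) \lor p1) \lor p1))), \lnot (\lnot p1 \lor p1).
  branch 1 (add ((\lnot p2 \lor (\lnot p1 \to p2)) \to \lnot \lnot (p2 \land (((p3 \land p2) \lor p1) \lor p1))), (\lnot p1 \lor p1)):
    ((\lnot p2 \lor (\lnot p1 \to p2)) \to \lnot \lnot (p2 \land (((p3 \land p2) \lor p1) \lor p1))): β-rule — branch into \lnot (\lnot p2 \lor (\lnot p1 \to p2))  //  \lnot \lnot (p2 \land (((p3 \land p2) \lor p1) \lor p1)).
      branch 1.1 (add \lnot (\lnot p2 \lor (\lnot p1 \to p2))):
        \lnot (\lnot p2 \lor (\lnot p1 \to p2)): α-rule — add \lnot \lnot p2, \lnot (\lnot p1 \to p2).
        \lnot (\lnot p1 \to p2): α-rule — add \lnot p1, \lnot p2.
        × closes — contains both p2 and \lnot p2.
      branch 1.2 (add \lnot \lnot (p2 \land (((p3 \land p2) \lor p1) \lor p1))):
        \lnot \lnot (p2 \land (((p3 \land p2) \lor p1) \lor p1)): drop double negation, giving (p2 \land (((p3 \land p2) \lor p1) \lor p1)).
        (p2 \land (((p3 \land p2) \lor p1) \lor p1)): α-rule — add p2, (((p3 \land p2) \lor p1) \lor p1).
        (\lnot p1 \lor p1): β-rule — branch into \lnot p1  //  p1.
          branch 1.2.1 (add \lnot p1):
            (((p3 \land p2) \lor p1) \lor p1): β-rule — branch into ((p3 \land p2) \lor p1)  //  p1.
              branch 1.2.1.1 (add ((p3 \land p2) \lor p1)):
                ((p3 \land p2) \lor p1): β-rule — branch into (p3 \land p2)  //  p1.
                  branch 1.2.1.1.1 (add (p3 \land p2)):
                    (p3 \land p2): α-rule — add p3, p2.
                    ○ open, literals {p1=false, p2=true, p3=true}.
                  branch 1.2.1.1.2 (add p1):
                    × closes — contains both p1 and \lnot p1.
              branch 1.2.1.2 (add p1):
                × closes — contains both p1 and \lnot p1.
          branch 1.2.2 (add p1):
            (((p3 \land p2) \lor p1) \lor p1): β-rule — branch into ((p3 \land p2) \lor p1)  //  p1.
              branch 1.2.2.1 (add ((p3 \land p2) \lor p1)):
                ((p3 \land p2) \lor p1): β-rule — branch into (p3 \land p2)  //  p1.
                  branch 1.2.2.1.1 (add (p3 \land p2)):
                    (p3 \land p2): α-rule — add p3, p2.
                    ○ open, literals {p1=true, p2=true, p3=true}.
                  branch 1.2.2.1.2 (add p1):
                    ○ open, literals {p1=true, p2=true}.
              branch 1.2.2.2 (add p1):
                ○ open, literals {p1=true, p2=true}.
  branch 2 (add \lnot ((\lnot p2 \lor (\lnot p1 \to p2)) \to \lnot \lnot (p2 \land (((p3 \land p2) \lor p1) \lor p1))), \lnot (\lnot p1 \lor p1)):
    \lnot ((\lnot p2 \lor (\lnot p1 \to p2)) \to \lnot \lnot (p2 \land (((p3 \land p2) \lor p1) \lor p1))): α-rule — add (\lnot p2 \lor (\lnot p1 \to p2)), \lnot \lnot \lnot (p2 \land (((p3 \land p2) \lor p1) \lor p1)).
    \lnot (\lnot p1 \lor p1): α-rule — add \lnot \lnot p1, \lnot p1.
    × closes — contains both p1 and \lnot p1.
4 branches closed, 4 open.
Each open branch fixes some atoms; the unmentioned ones are free. Counting distinct full assignments: branch {p1=false, p2=true, p3=true} (p4) contributes 2 new; branch {p1=true, p2=true, p3=true} (p4) contributes 2 new; branch {p1=true, p2=true} (p3, p4) contributes 2 new; branch {p1=true, p2=true} (p3, p4) contributes 0 new. Total: 6.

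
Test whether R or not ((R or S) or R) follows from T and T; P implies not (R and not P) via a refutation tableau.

No

Initial set: {(T and T); (P implies not (R and not P)); not (R or not ((R or S) or R))}.
(T and T): α-rule — add T, T.
not (R or not ((R or S) or R)): α-rule — add not R, not not ((R or S) or R).
(P implies not (R and not P)): β-rule — branch into not P  //  not (R and not P).
  branch 1 (add not P):
    not not ((R or S) or R): β-rule — branch into (R or S)  //  R.
      branch 1.1 (add (R or S)):
        (R or S): β-rule — branch into R  //  S.
          branch 1.1.1 (add R):
            × closes — contains both R and not R.
          branch 1.1.2 (add S):
            ○ open, literals {P=false, R=false, S=true, T=true}.
      branch 1.2 (add R):
        × closes — contains both R and not R.
  branch 2 (add not (R and not P)):
    not not ((R or S) or R): β-rule — branch into (R or S)  //  R.
      branch 2.1 (add (R or S)):
        not (R and not P): β-rule — branch into not R  //  not not P.
          branch 2.1.1 (add not R):
            (R or S): β-rule — branch into R  //  S.
              branch 2.1.1.1 (add R):
                × closes — contains both R and not R.
              branch 2.1.1.2 (add S):
                ○ open, literals {R=false, S=true, T=true}.
          branch 2.1.2 (add not not P):
            (R or S): β-rule — branch into R  //  S.
              branch 2.1.2.1 (add R):
                × closes — contains both R and not R.
              branch 2.1.2.2 (add S):
                ○ open, literals {P=true, R=false, S=true, T=true}.
      branch 2.2 (add R):
        × closes — contains both R and not R.
5 branches closed, 3 open.
An open branch gives a countermodel: P=false, R=false, S=true, T=true (unmentioned atoms arbitrary); the premises hold there but the conclusion fails.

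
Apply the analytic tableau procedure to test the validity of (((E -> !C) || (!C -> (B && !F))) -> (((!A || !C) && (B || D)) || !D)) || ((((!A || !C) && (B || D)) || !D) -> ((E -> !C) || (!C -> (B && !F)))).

Valid

Assume the negation and expand:
Initial set: {!((((E -> !C) || (!C -> (B && !F))) -> (((!A || !C) && (B || D)) || !D)) || ((((!A || !C) && (B || D)) || !D) -> ((E -> !C) || (!C -> (B && !F)))))}.
!((((E -> !C) || (!C -> (B && !F))) -> (((!A || !C) && (B || D)) || !D)) || ((((!A || !C) && (B || D)) || !D) -> ((E -> !C) || (!C -> (B && !F))))): α-rule — add !(((E -> !C) || (!C -> (B && !F))) -> (((!A || !C) && (B || D)) || !D)), !((((!A || !C) && (B || D)) || !D) -> ((E -> !C) || (!C -> (B && !F)))).
!(((E -> !C) || (!C -> (B && !F))) -> (((!A || !C) && (B || D)) || !D)): α-rule — add ((E -> !C) || (!C -> (B && !F))), !(((!A || !C) && (B || D)) || !D).
!((((!A || !C) && (B || D)) || !D) -> ((E -> !C) || (!C -> (B && !F)))): α-rule — add (((!A || !C) && (B || D)) || !D), !((E -> !C) || (!C -> (B && !F))).
!(((!A || !C) && (B || D)) || !D): α-rule — add !((!A || !C) && (B || D)), !!D.
!((E -> !C) || (!C -> (B && !F))): α-rule — add !(E -> !C), !(!C -> (B && !F)).
!(E -> !C): α-rule — add E, !!C.
!(!C -> (B && !F)): α-rule — add !C, !(B && !F).
× closes — contains both C and !C.
All 1 branch closes.
Every branch closed, so the negation is unsatisfiable and the formula is valid.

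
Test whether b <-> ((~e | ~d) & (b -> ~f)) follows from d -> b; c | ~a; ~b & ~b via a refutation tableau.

Initial set: {(d -> b); (c | ~a); (~b & ~b); ~(b <-> ((~e | ~d) & (b -> ~f)))}.
(~b & ~b): α-rule — add ~b, ~b.
(d -> b): β-rule — branch into ~d  //  b.
  branch 1 (add ~d):
    (c | ~a): β-rule — branch into c  //  ~a.
      branch 1.1 (add c):
        ~(b <-> ((~e | ~d) & (b -> ~f))): β-rule — branch into b, ~((~e | ~d) & (b -> ~f))  //  ~b, ((~e | ~d) & (b -> ~f)).
          branch 1.1.1 (add b, ~((~e | ~d) & (b -> ~f))):
            × closes — contains both b and ~b.
          branch 1.1.2 (add ~b, ((~e | ~d) & (b -> ~f))):
            ((~e | ~d) & (b -> ~f)): α-rule — add (~e | ~d), (b -> ~f).
            (~e | ~d): β-rule — branch into ~e  //  ~d.
              branch 1.1.2.1 (add ~e):
                (b -> ~f): β-rule — branch into ~b  //  ~f.
                  branch 1.1.2.1.1 (add ~b):
                    ○ open, literals {b=0, c=1, d=0, e=0}.
                  branch 1.1.2.1.2 (add ~f):
                    ○ open, literals {b=0, c=1, d=0, e=0, f=0}.
              branch 1.1.2.2 (add ~d):
                (b -> ~f): β-rule — branch into ~b  //  ~f.
                  branch 1.1.2.2.1 (add ~b):
                    ○ open, literals {b=0, c=1, d=0}.
                  branch 1.1.2.2.2 (add ~f):
                    ○ open, literals {b=0, c=1, d=0, f=0}.
      branch 1.2 (add ~a):
        ~(b <-> ((~e | ~d) & (b -> ~f))): β-rule — branch into b, ~((~e | ~d) & (b -> ~f))  //  ~b, ((~e | ~d) & (b -> ~f)).
          branch 1.2.1 (add b, ~((~e | ~d) & (b -> ~f))):
            × closes — contains both b and ~b.
          branch 1.2.2 (add ~b, ((~e | ~d) & (b -> ~f))):
            ((~e | ~d) & (b -> ~f)): α-rule — add (~e | ~d), (b -> ~f).
            (~e | ~d): β-rule — branch into ~e  //  ~d.
              branch 1.2.2.1 (add ~e):
                (b -> ~f): β-rule — branch into ~b  //  ~f.
                  branch 1.2.2.1.1 (add ~b):
                    ○ open, literals {a=0, b=0, d=0, e=0}.
                  branch 1.2.2.1.2 (add ~f):
                    ○ open, literals {a=0, b=0, d=0, e=0, f=0}.
              branch 1.2.2.2 (add ~d):
                (b -> ~f): β-rule — branch into ~b  //  ~f.
                  branch 1.2.2.2.1 (add ~b):
                    ○ open, literals {a=0, b=0, d=0}.
                  branch 1.2.2.2.2 (add ~f):
                    ○ open, literals {a=0, b=0, d=0, f=0}.
  branch 2 (add b):
    × closes — contains both b and ~b.
3 branches closed, 8 open.
An open branch gives a countermodel: b=0, c=1, d=0, e=0 (unmentioned atoms arbitrary); the premises hold there but the conclusion fails.

No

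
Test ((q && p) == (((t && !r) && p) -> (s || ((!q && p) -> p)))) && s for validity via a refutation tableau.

Assume the negation and expand:
Initial set: {!(((q && p) == (((t && !r) && p) -> (s || ((!q && p) -> p)))) && s)}.
!(((q && p) == (((t && !r) && p) -> (s || ((!q && p) -> p)))) && s): β-rule — branch into !((q && p) == (((t && !r) && p) -> (s || ((!q && p) -> p))))  //  !s.
  branch 1 (add !((q && p) == (((t && !r) && p) -> (s || ((!q && p) -> p))))):
    !((q && p) == (((t && !r) && p) -> (s || ((!q && p) -> p)))): β-rule — branch into (q && p), !(((t && !r) && p) -> (s || ((!q && p) -> p)))  //  !(q && p), (((t && !r) && p) -> (s || ((!q && p) -> p))).
      branch 1.1 (add (q && p), !(((t && !r) && p) -> (s || ((!q && p) -> p)))):
        (q && p): α-rule — add q, p.
        !(((t && !r) && p) -> (s || ((!q && p) -> p))): α-rule — add ((t && !r) && p), !(s || ((!q && p) -> p)).
        ((t && !r) && p): α-rule — add (t && !r), p.
        !(s || ((!q && p) -> p)): α-rule — add !s, !((!q && p) -> p).
        (t && !r): α-rule — add t, !r.
        !((!q && p) -> p): α-rule — add (!q && p), !p.
        × closes — contains both p and !p.
      branch 1.2 (add !(q && p), (((t && !r) && p) -> (s || ((!q && p) -> p)))):
        !(q && p): β-rule — branch into !q  //  !p.
          branch 1.2.1 (add !q):
            (((t && !r) && p) -> (s || ((!q && p) -> p))): β-rule — branch into !((t && !r) && p)  //  (s || ((!q && p) -> p)).
              branch 1.2.1.1 (add !((t && !r) && p)):
                !((t && !r) && p): β-rule — branch into !(t && !r)  //  !p.
                  branch 1.2.1.1.1 (add !(t && !r)):
                    !(t && !r): β-rule — branch into !t  //  !!r.
                      branch 1.2.1.1.1.1 (add !t):
                        ○ open, literals {q=F, t=F}.
                      branch 1.2.1.1.1.2 (add !!r):
                        ○ open, literals {q=F, r=T}.
                  branch 1.2.1.1.2 (add !p):
                    ○ open, literals {p=F, q=F}.
              branch 1.2.1.2 (add (s || ((!q && p) -> p))):
                (s || ((!q && p) -> p)): β-rule — branch into s  //  ((!q && p) -> p).
                  branch 1.2.1.2.1 (add s):
                    ○ open, literals {q=F, s=T}.
                  branch 1.2.1.2.2 (add ((!q && p) -> p)):
                    ((!q && p) -> p): β-rule — branch into !(!q && p)  //  p.
                      branch 1.2.1.2.2.1 (add !(!q && p)):
                        !(!q && p): β-rule — branch into !!q  //  !p.
                          branch 1.2.1.2.2.1.1 (add !!q):
                            × closes — contains both q and !q.
                          branch 1.2.1.2.2.1.2 (add !p):
                            ○ open, literals {p=F, q=F}.
                      branch 1.2.1.2.2.2 (add p):
                        ○ open, literals {p=T, q=F}.
          branch 1.2.2 (add !p):
            (((t && !r) && p) -> (s || ((!q && p) -> p))): β-rule — branch into !((t && !r) && p)  //  (s || ((!q && p) -> p)).
              branch 1.2.2.1 (add !((t && !r) && p)):
                !((t && !r) && p): β-rule — branch into !(t && !r)  //  !p.
                  branch 1.2.2.1.1 (add !(t && !r)):
                    !(t && !r): β-rule — branch into !t  //  !!r.
                      branch 1.2.2.1.1.1 (add !t):
                        ○ open, literals {p=F, t=F}.
                      branch 1.2.2.1.1.2 (add !!r):
                        ○ open, literals {p=F, r=T}.
                  branch 1.2.2.1.2 (add !p):
                    ○ open, literals {p=F}.
              branch 1.2.2.2 (add (s || ((!q && p) -> p))):
                (s || ((!q && p) -> p)): β-rule — branch into s  //  ((!q && p) -> p).
                  branch 1.2.2.2.1 (add s):
                    ○ open, literals {p=F, s=T}.
                  branch 1.2.2.2.2 (add ((!q && p) -> p)):
                    ((!q && p) -> p): β-rule — branch into !(!q && p)  //  p.
                      branch 1.2.2.2.2.1 (add !(!q && p)):
                        !(!q && p): β-rule — branch into !!q  //  !p.
                          branch 1.2.2.2.2.1.1 (add !!q):
                            ○ open, literals {p=F, q=T}.
                          branch 1.2.2.2.2.1.2 (add !p):
                            ○ open, literals {p=F}.
                      branch 1.2.2.2.2.2 (add p):
                        × closes — contains both p and !p.
  branch 2 (add !s):
    ○ open, literals {s=F}.
3 branches closed, 13 open.
An open branch gives a countermodel: q=F, t=F (unmentioned atoms arbitrary); under it the original formula is false.

Not valid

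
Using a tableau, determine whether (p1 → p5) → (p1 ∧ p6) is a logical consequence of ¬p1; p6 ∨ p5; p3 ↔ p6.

No

Initial set: {¬p1; (p6 ∨ p5); (p3 ↔ p6); ¬((p1 → p5) → (p1 ∧ p6))}.
¬((p1 → p5) → (p1 ∧ p6)): α-rule — add (p1 → p5), ¬(p1 ∧ p6).
(p6 ∨ p5): β-rule — branch into p6  //  p5.
  branch 1 (add p6):
    (p3 ↔ p6): β-rule — branch into p3, p6  //  ¬p3, ¬p6.
      branch 1.1 (add p3, p6):
        (p1 → p5): β-rule — branch into ¬p1  //  p5.
          branch 1.1.1 (add ¬p1):
            ¬(p1 ∧ p6): β-rule — branch into ¬p1  //  ¬p6.
              branch 1.1.1.1 (add ¬p1):
                ○ open, literals {p1=F, p3=T, p6=T}.
              branch 1.1.1.2 (add ¬p6):
                × closes — contains both p6 and ¬p6.
          branch 1.1.2 (add p5):
            ¬(p1 ∧ p6): β-rule — branch into ¬p1  //  ¬p6.
              branch 1.1.2.1 (add ¬p1):
                ○ open, literals {p1=F, p3=T, p5=T, p6=T}.
              branch 1.1.2.2 (add ¬p6):
                × closes — contains both p6 and ¬p6.
      branch 1.2 (add ¬p3, ¬p6):
        × closes — contains both p6 and ¬p6.
  branch 2 (add p5):
    (p3 ↔ p6): β-rule — branch into p3, p6  //  ¬p3, ¬p6.
      branch 2.1 (add p3, p6):
        (p1 → p5): β-rule — branch into ¬p1  //  p5.
          branch 2.1.1 (add ¬p1):
            ¬(p1 ∧ p6): β-rule — branch into ¬p1  //  ¬p6.
              branch 2.1.1.1 (add ¬p1):
                ○ open, literals {p1=F, p3=T, p5=T, p6=T}.
              branch 2.1.1.2 (add ¬p6):
                × closes — contains both p6 and ¬p6.
          branch 2.1.2 (add p5):
            ¬(p1 ∧ p6): β-rule — branch into ¬p1  //  ¬p6.
              branch 2.1.2.1 (add ¬p1):
                ○ open, literals {p1=F, p3=T, p5=T, p6=T}.
              branch 2.1.2.2 (add ¬p6):
                × closes — contains both p6 and ¬p6.
      branch 2.2 (add ¬p3, ¬p6):
        (p1 → p5): β-rule — branch into ¬p1  //  p5.
          branch 2.2.1 (add ¬p1):
            ¬(p1 ∧ p6): β-rule — branch into ¬p1  //  ¬p6.
              branch 2.2.1.1 (add ¬p1):
                ○ open, literals {p1=F, p3=F, p5=T, p6=F}.
              branch 2.2.1.2 (add ¬p6):
                ○ open, literals {p1=F, p3=F, p5=T, p6=F}.
          branch 2.2.2 (add p5):
            ¬(p1 ∧ p6): β-rule — branch into ¬p1  //  ¬p6.
              branch 2.2.2.1 (add ¬p1):
                ○ open, literals {p1=F, p3=F, p5=T, p6=F}.
              branch 2.2.2.2 (add ¬p6):
                ○ open, literals {p1=F, p3=F, p5=T, p6=F}.
5 branches closed, 8 open.
An open branch gives a countermodel: p1=F, p3=T, p6=T (unmentioned atoms arbitrary); the premises hold there but the conclusion fails.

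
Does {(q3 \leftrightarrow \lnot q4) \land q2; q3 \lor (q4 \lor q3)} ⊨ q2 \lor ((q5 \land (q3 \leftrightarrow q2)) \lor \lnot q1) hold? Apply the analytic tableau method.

Initial set: {((q3 \leftrightarrow \lnot q4) \land q2); (q3 \lor (q4 \lor q3)); \lnot (q2 \lor ((q5 \land (q3 \leftrightarrow q2)) \lor \lnot q1))}.
((q3 \leftrightarrow \lnot q4) \land q2): α-rule — add (q3 \leftrightarrow \lnot q4), q2.
\lnot (q2 \lor ((q5 \land (q3 \leftrightarrow q2)) \lor \lnot q1)): α-rule — add \lnot q2, \lnot ((q5 \land (q3 \leftrightarrow q2)) \lor \lnot q1).
× closes — contains both q2 and \lnot q2.
All 1 branch closes.
Every branch closed, so the premises entail the conclusion.

Yes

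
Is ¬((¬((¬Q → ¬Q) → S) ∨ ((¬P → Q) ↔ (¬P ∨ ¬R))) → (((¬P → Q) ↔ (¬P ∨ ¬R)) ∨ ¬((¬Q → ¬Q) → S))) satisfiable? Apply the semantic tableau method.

Unsatisfiable

Initial set: {¬((¬((¬Q → ¬Q) → S) ∨ ((¬P → Q) ↔ (¬P ∨ ¬R))) → (((¬P → Q) ↔ (¬P ∨ ¬R)) ∨ ¬((¬Q → ¬Q) → S)))}.
¬((¬((¬Q → ¬Q) → S) ∨ ((¬P → Q) ↔ (¬P ∨ ¬R))) → (((¬P → Q) ↔ (¬P ∨ ¬R)) ∨ ¬((¬Q → ¬Q) → S))): α-rule — add (¬((¬Q → ¬Q) → S) ∨ ((¬P → Q) ↔ (¬P ∨ ¬R))), ¬(((¬P → Q) ↔ (¬P ∨ ¬R)) ∨ ¬((¬Q → ¬Q) → S)).
¬(((¬P → Q) ↔ (¬P ∨ ¬R)) ∨ ¬((¬Q → ¬Q) → S)): α-rule — add ¬((¬P → Q) ↔ (¬P ∨ ¬R)), ¬¬((¬Q → ¬Q) → S).
(¬((¬Q → ¬Q) → S) ∨ ((¬P → Q) ↔ (¬P ∨ ¬R))): β-rule — branch into ¬((¬Q → ¬Q) → S)  //  ((¬P → Q) ↔ (¬P ∨ ¬R)).
  branch 1 (add ¬((¬Q → ¬Q) → S)):
    ¬((¬Q → ¬Q) → S): α-rule — add (¬Q → ¬Q), ¬S.
    ¬((¬P → Q) ↔ (¬P ∨ ¬R)): β-rule — branch into (¬P → Q), ¬(¬P ∨ ¬R)  //  ¬(¬P → Q), (¬P ∨ ¬R).
      branch 1.1 (add (¬P → Q), ¬(¬P ∨ ¬R)):
        ¬(¬P ∨ ¬R): α-rule — add ¬¬P, ¬¬R.
        ¬¬((¬Q → ¬Q) → S): β-rule — branch into ¬(¬Q → ¬Q)  //  S.
          branch 1.1.1 (add ¬(¬Q → ¬Q)):
            ¬(¬Q → ¬Q): α-rule — add ¬Q, ¬¬Q.
            × closes — contains both Q and ¬Q.
          branch 1.1.2 (add S):
            × closes — contains both S and ¬S.
      branch 1.2 (add ¬(¬P → Q), (¬P ∨ ¬R)):
        ¬(¬P → Q): α-rule — add ¬P, ¬Q.
        ¬¬((¬Q → ¬Q) → S): β-rule — branch into ¬(¬Q → ¬Q)  //  S.
          branch 1.2.1 (add ¬(¬Q → ¬Q)):
            ¬(¬Q → ¬Q): α-rule — add ¬Q, ¬¬Q.
            × closes — contains both Q and ¬Q.
          branch 1.2.2 (add S):
            × closes — contains both S and ¬S.
  branch 2 (add ((¬P → Q) ↔ (¬P ∨ ¬R))):
    ¬((¬P → Q) ↔ (¬P ∨ ¬R)): β-rule — branch into (¬P → Q), ¬(¬P ∨ ¬R)  //  ¬(¬P → Q), (¬P ∨ ¬R).
      branch 2.1 (add (¬P → Q), ¬(¬P ∨ ¬R)):
        ¬(¬P ∨ ¬R): α-rule — add ¬¬P, ¬¬R.
        ¬¬((¬Q → ¬Q) → S): β-rule — branch into ¬(¬Q → ¬Q)  //  S.
          branch 2.1.1 (add ¬(¬Q → ¬Q)):
            ¬(¬Q → ¬Q): α-rule — add ¬Q, ¬¬Q.
            × closes — contains both Q and ¬Q.
          branch 2.1.2 (add S):
            ((¬P → Q) ↔ (¬P ∨ ¬R)): β-rule — branch into (¬P → Q), (¬P ∨ ¬R)  //  ¬(¬P → Q), ¬(¬P ∨ ¬R).
              branch 2.1.2.1 (add (¬P → Q), (¬P ∨ ¬R)):
                (¬P → Q): β-rule — branch into ¬¬P  //  Q.
                  branch 2.1.2.1.1 (add ¬¬P):
                    (¬P → Q): β-rule — branch into ¬¬P  //  Q.
                      branch 2.1.2.1.1.1 (add ¬¬P):
                        (¬P ∨ ¬R): β-rule — branch into ¬P  //  ¬R.
                          branch 2.1.2.1.1.1.1 (add ¬P):
                            × closes — contains both P and ¬P.
                          branch 2.1.2.1.1.1.2 (add ¬R):
                            × closes — contains both R and ¬R.
                      branch 2.1.2.1.1.2 (add Q):
                        (¬P ∨ ¬R): β-rule — branch into ¬P  //  ¬R.
                          branch 2.1.2.1.1.2.1 (add ¬P):
                            × closes — contains both P and ¬P.
                          branch 2.1.2.1.1.2.2 (add ¬R):
                            × closes — contains both R and ¬R.
                  branch 2.1.2.1.2 (add Q):
                    (¬P → Q): β-rule — branch into ¬¬P  //  Q.
                      branch 2.1.2.1.2.1 (add ¬¬P):
                        (¬P ∨ ¬R): β-rule — branch into ¬P  //  ¬R.
                          branch 2.1.2.1.2.1.1 (add ¬P):
                            × closes — contains both P and ¬P.
                          branch 2.1.2.1.2.1.2 (add ¬R):
                            × closes — contains both R and ¬R.
                      branch 2.1.2.1.2.2 (add Q):
                        (¬P ∨ ¬R): β-rule — branch into ¬P  //  ¬R.
                          branch 2.1.2.1.2.2.1 (add ¬P):
                            × closes — contains both P and ¬P.
                          branch 2.1.2.1.2.2.2 (add ¬R):
                            × closes — contains both R and ¬R.
              branch 2.1.2.2 (add ¬(¬P → Q), ¬(¬P ∨ ¬R)):
                ¬(¬P → Q): α-rule — add ¬P, ¬Q.
                × closes — contains both P and ¬P.
      branch 2.2 (add ¬(¬P → Q), (¬P ∨ ¬R)):
        ¬(¬P → Q): α-rule — add ¬P, ¬Q.
        ¬¬((¬Q → ¬Q) → S): β-rule — branch into ¬(¬Q → ¬Q)  //  S.
          branch 2.2.1 (add ¬(¬Q → ¬Q)):
            ¬(¬Q → ¬Q): α-rule — add ¬Q, ¬¬Q.
            × closes — contains both Q and ¬Q.
          branch 2.2.2 (add S):
            ((¬P → Q) ↔ (¬P ∨ ¬R)): β-rule — branch into (¬P → Q), (¬P ∨ ¬R)  //  ¬(¬P → Q), ¬(¬P ∨ ¬R).
              branch 2.2.2.1 (add (¬P → Q), (¬P ∨ ¬R)):
                (¬P ∨ ¬R): β-rule — branch into ¬P  //  ¬R.
                  branch 2.2.2.1.1 (add ¬P):
                    (¬P → Q): β-rule — branch into ¬¬P  //  Q.
                      branch 2.2.2.1.1.1 (add ¬¬P):
                        × closes — contains both P and ¬P.
                      branch 2.2.2.1.1.2 (add Q):
                        × closes — contains both Q and ¬Q.
                  branch 2.2.2.1.2 (add ¬R):
                    (¬P → Q): β-rule — branch into ¬¬P  //  Q.
                      branch 2.2.2.1.2.1 (add ¬¬P):
                        × closes — contains both P and ¬P.
                      branch 2.2.2.1.2.2 (add Q):
                        × closes — contains both Q and ¬Q.
              branch 2.2.2.2 (add ¬(¬P → Q), ¬(¬P ∨ ¬R)):
                ¬(¬P → Q): α-rule — add ¬P, ¬Q.
                ¬(¬P ∨ ¬R): α-rule — add ¬¬P, ¬¬R.
                × closes — contains both P and ¬P.
All 20 branches close.
Every branch closed; the formula is unsatisfiable.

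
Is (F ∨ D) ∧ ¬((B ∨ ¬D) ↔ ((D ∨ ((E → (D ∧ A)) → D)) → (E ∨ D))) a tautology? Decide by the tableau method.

Assume the negation and expand:
Initial set: {¬((F ∨ D) ∧ ¬((B ∨ ¬D) ↔ ((D ∨ ((E → (D ∧ A)) → D)) → (E ∨ D))))}.
¬((F ∨ D) ∧ ¬((B ∨ ¬D) ↔ ((D ∨ ((E → (D ∧ A)) → D)) → (E ∨ D)))): β-rule — branch into ¬(F ∨ D)  //  ¬¬((B ∨ ¬D) ↔ ((D ∨ ((E → (D ∧ A)) → D)) → (E ∨ D))).
  branch 1 (add ¬(F ∨ D)):
    ¬(F ∨ D): α-rule — add ¬F, ¬D.
    ○ open, literals {D=0, F=0}.
  branch 2 (add ¬¬((B ∨ ¬D) ↔ ((D ∨ ((E → (D ∧ A)) → D)) → (E ∨ D)))):
    ¬¬((B ∨ ¬D) ↔ ((D ∨ ((E → (D ∧ A)) → D)) → (E ∨ D))): β-rule — branch into (B ∨ ¬D), ((D ∨ ((E → (D ∧ A)) → D)) → (E ∨ D))  //  ¬(B ∨ ¬D), ¬((D ∨ ((E → (D ∧ A)) → D)) → (E ∨ D)).
      branch 2.1 (add (B ∨ ¬D), ((D ∨ ((E → (D ∧ A)) → D)) → (E ∨ D))):
        (B ∨ ¬D): β-rule — branch into B  //  ¬D.
          branch 2.1.1 (add B):
            ((D ∨ ((E → (D ∧ A)) → D)) → (E ∨ D)): β-rule — branch into ¬(D ∨ ((E → (D ∧ A)) → D))  //  (E ∨ D).
              branch 2.1.1.1 (add ¬(D ∨ ((E → (D ∧ A)) → D))):
                ¬(D ∨ ((E → (D ∧ A)) → D)): α-rule — add ¬D, ¬((E → (D ∧ A)) → D).
                ¬((E → (D ∧ A)) → D): α-rule — add (E → (D ∧ A)), ¬D.
                (E → (D ∧ A)): β-rule — branch into ¬E  //  (D ∧ A).
                  branch 2.1.1.1.1 (add ¬E):
                    ○ open, literals {B=1, D=0, E=0}.
                  branch 2.1.1.1.2 (add (D ∧ A)):
                    (D ∧ A): α-rule — add D, A.
                    × closes — contains both D and ¬D.
              branch 2.1.1.2 (add (E ∨ D)):
                (E ∨ D): β-rule — branch into E  //  D.
                  branch 2.1.1.2.1 (add E):
                    ○ open, literals {B=1, E=1}.
                  branch 2.1.1.2.2 (add D):
                    ○ open, literals {B=1, D=1}.
          branch 2.1.2 (add ¬D):
            ((D ∨ ((E → (D ∧ A)) → D)) → (E ∨ D)): β-rule — branch into ¬(D ∨ ((E → (D ∧ A)) → D))  //  (E ∨ D).
              branch 2.1.2.1 (add ¬(D ∨ ((E → (D ∧ A)) → D))):
                ¬(D ∨ ((E → (D ∧ A)) → D)): α-rule — add ¬D, ¬((E → (D ∧ A)) → D).
                ¬((E → (D ∧ A)) → D): α-rule — add (E → (D ∧ A)), ¬D.
                (E → (D ∧ A)): β-rule — branch into ¬E  //  (D ∧ A).
                  branch 2.1.2.1.1 (add ¬E):
                    ○ open, literals {D=0, E=0}.
                  branch 2.1.2.1.2 (add (D ∧ A)):
                    (D ∧ A): α-rule — add D, A.
                    × closes — contains both D and ¬D.
              branch 2.1.2.2 (add (E ∨ D)):
                (E ∨ D): β-rule — branch into E  //  D.
                  branch 2.1.2.2.1 (add E):
                    ○ open, literals {D=0, E=1}.
                  branch 2.1.2.2.2 (add D):
                    × closes — contains both D and ¬D.
      branch 2.2 (add ¬(B ∨ ¬D), ¬((D ∨ ((E → (D ∧ A)) → D)) → (E ∨ D))):
        ¬(B ∨ ¬D): α-rule — add ¬B, ¬¬D.
        ¬((D ∨ ((E → (D ∧ A)) → D)) → (E ∨ D)): α-rule — add (D ∨ ((E → (D ∧ A)) → D)), ¬(E ∨ D).
        ¬(E ∨ D): α-rule — add ¬E, ¬D.
        × closes — contains both D and ¬D.
4 branches closed, 6 open.
An open branch gives a countermodel: D=0, F=0 (unmentioned atoms arbitrary); under it the original formula is false.

Not valid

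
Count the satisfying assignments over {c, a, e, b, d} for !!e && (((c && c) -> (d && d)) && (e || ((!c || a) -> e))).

Initial set: {T (!!e && (((c && c) -> (d && d)) && (e || ((!c || a) -> e))))}.
T (!!e && (((c && c) -> (d && d)) && (e || ((!c || a) -> e)))): α-rule — add T !!e, T (((c && c) -> (d && d)) && (e || ((!c || a) -> e))).
T !!e: drop double negation, giving T e.
T (((c && c) -> (d && d)) && (e || ((!c || a) -> e))): α-rule — add T ((c && c) -> (d && d)), T (e || ((!c || a) -> e)).
T ((c && c) -> (d && d)): β-rule — branch into F (c && c)  //  T (d && d).
  branch 1 (add F (c && c)):
    T (e || ((!c || a) -> e)): β-rule — branch into T e  //  T ((!c || a) -> e).
      branch 1.1 (add T e):
        F (c && c): β-rule — branch into F c  //  F c.
          branch 1.1.1 (add F c):
            ○ open, literals {c=F, e=T}.
          branch 1.1.2 (add F c):
            ○ open, literals {c=F, e=T}.
      branch 1.2 (add T ((!c || a) -> e)):
        F (c && c): β-rule — branch into F c  //  F c.
          branch 1.2.1 (add F c):
            T ((!c || a) -> e): β-rule — branch into F (!c || a)  //  T e.
              branch 1.2.1.1 (add F (!c || a)):
                F (!c || a): α-rule — add F !c, F a.
                × closes — contains both c and !c.
              branch 1.2.1.2 (add T e):
                ○ open, literals {c=F, e=T}.
          branch 1.2.2 (add F c):
            T ((!c || a) -> e): β-rule — branch into F (!c || a)  //  T e.
              branch 1.2.2.1 (add F (!c || a)):
                F (!c || a): α-rule — add F !c, F a.
                × closes — contains both c and !c.
              branch 1.2.2.2 (add T e):
                ○ open, literals {c=F, e=T}.
  branch 2 (add T (d && d)):
    T (d && d): α-rule — add T d, T d.
    T (e || ((!c || a) -> e)): β-rule — branch into T e  //  T ((!c || a) -> e).
      branch 2.1 (add T e):
        ○ open, literals {d=T, e=T}.
      branch 2.2 (add T ((!c || a) -> e)):
        T ((!c || a) -> e): β-rule — branch into F (!c || a)  //  T e.
          branch 2.2.1 (add F (!c || a)):
            F (!c || a): α-rule — add F !c, F a.
            ○ open, literals {a=F, c=T, d=T, e=T}.
          branch 2.2.2 (add T e):
            ○ open, literals {d=T, e=T}.
2 branches closed, 7 open.
Each open branch fixes some atoms; the unmentioned ones are free. Counting distinct full assignments: branch {c=F, e=T} (a, b, d) contributes 8 new; branch {c=F, e=T} (a, b, d) contributes 0 new; branch {c=F, e=T} (a, b, d) contributes 0 new; branch {c=F, e=T} (a, b, d) contributes 0 new; branch {d=T, e=T} (c, a, b) contributes 4 new; branch {a=F, c=T, d=T, e=T} (b) contributes 0 new; branch {d=T, e=T} (c, a, b) contributes 0 new. Total: 12.

12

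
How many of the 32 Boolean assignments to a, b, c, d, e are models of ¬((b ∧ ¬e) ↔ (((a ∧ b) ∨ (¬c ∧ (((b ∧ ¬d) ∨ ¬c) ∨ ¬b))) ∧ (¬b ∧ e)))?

12

Initial set: {T ¬((b ∧ ¬e) ↔ (((a ∧ b) ∨ (¬c ∧ (((b ∧ ¬d) ∨ ¬c) ∨ ¬b))) ∧ (¬b ∧ e)))}.
T ¬((b ∧ ¬e) ↔ (((a ∧ b) ∨ (¬c ∧ (((b ∧ ¬d) ∨ ¬c) ∨ ¬b))) ∧ (¬b ∧ e))): β-rule — branch into T (b ∧ ¬e), F (((a ∧ b) ∨ (¬c ∧ (((b ∧ ¬d) ∨ ¬c) ∨ ¬b))) ∧ (¬b ∧ e))  //  F (b ∧ ¬e), T (((a ∧ b) ∨ (¬c ∧ (((b ∧ ¬d) ∨ ¬c) ∨ ¬b))) ∧ (¬b ∧ e)).
  branch 1 (add T (b ∧ ¬e), F (((a ∧ b) ∨ (¬c ∧ (((b ∧ ¬d) ∨ ¬c) ∨ ¬b))) ∧ (¬b ∧ e))):
    T (b ∧ ¬e): α-rule — add T b, T ¬e.
    F (((a ∧ b) ∨ (¬c ∧ (((b ∧ ¬d) ∨ ¬c) ∨ ¬b))) ∧ (¬b ∧ e)): β-rule — branch into F ((a ∧ b) ∨ (¬c ∧ (((b ∧ ¬d) ∨ ¬c) ∨ ¬b)))  //  F (¬b ∧ e).
      branch 1.1 (add F ((a ∧ b) ∨ (¬c ∧ (((b ∧ ¬d) ∨ ¬c) ∨ ¬b)))):
        F ((a ∧ b) ∨ (¬c ∧ (((b ∧ ¬d) ∨ ¬c) ∨ ¬b))): α-rule — add F (a ∧ b), F (¬c ∧ (((b ∧ ¬d) ∨ ¬c) ∨ ¬b)).
        F (a ∧ b): β-rule — branch into F a  //  F b.
          branch 1.1.1 (add F a):
            F (¬c ∧ (((b ∧ ¬d) ∨ ¬c) ∨ ¬b)): β-rule — branch into F ¬c  //  F (((b ∧ ¬d) ∨ ¬c) ∨ ¬b).
              branch 1.1.1.1 (add F ¬c):
                ○ open, literals {a=0, b=1, c=1, e=0}.
              branch 1.1.1.2 (add F (((b ∧ ¬d) ∨ ¬c) ∨ ¬b)):
                F (((b ∧ ¬d) ∨ ¬c) ∨ ¬b): α-rule — add F ((b ∧ ¬d) ∨ ¬c), F ¬b.
                F ((b ∧ ¬d) ∨ ¬c): α-rule — add F (b ∧ ¬d), F ¬c.
                F (b ∧ ¬d): β-rule — branch into F b  //  F ¬d.
                  branch 1.1.1.2.1 (add F b):
                    × closes — contains both b and ¬b.
                  branch 1.1.1.2.2 (add F ¬d):
                    ○ open, literals {a=0, b=1, c=1, d=1, e=0}.
          branch 1.1.2 (add F b):
            × closes — contains both b and ¬b.
      branch 1.2 (add F (¬b ∧ e)):
        F (¬b ∧ e): β-rule — branch into F ¬b  //  F e.
          branch 1.2.1 (add F ¬b):
            ○ open, literals {b=1, e=0}.
          branch 1.2.2 (add F e):
            ○ open, literals {b=1, e=0}.
  branch 2 (add F (b ∧ ¬e), T (((a ∧ b) ∨ (¬c ∧ (((b ∧ ¬d) ∨ ¬c) ∨ ¬b))) ∧ (¬b ∧ e))):
    T (((a ∧ b) ∨ (¬c ∧ (((b ∧ ¬d) ∨ ¬c) ∨ ¬b))) ∧ (¬b ∧ e)): α-rule — add T ((a ∧ b) ∨ (¬c ∧ (((b ∧ ¬d) ∨ ¬c) ∨ ¬b))), T (¬b ∧ e).
    T (¬b ∧ e): α-rule — add T ¬b, T e.
    F (b ∧ ¬e): β-rule — branch into F b  //  F ¬e.
      branch 2.1 (add F b):
        T ((a ∧ b) ∨ (¬c ∧ (((b ∧ ¬d) ∨ ¬c) ∨ ¬b))): β-rule — branch into T (a ∧ b)  //  T (¬c ∧ (((b ∧ ¬d) ∨ ¬c) ∨ ¬b)).
          branch 2.1.1 (add T (a ∧ b)):
            T (a ∧ b): α-rule — add T a, T b.
            × closes — contains both b and ¬b.
          branch 2.1.2 (add T (¬c ∧ (((b ∧ ¬d) ∨ ¬c) ∨ ¬b))):
            T (¬c ∧ (((b ∧ ¬d) ∨ ¬c) ∨ ¬b)): α-rule — add T ¬c, T (((b ∧ ¬d) ∨ ¬c) ∨ ¬b).
            T (((b ∧ ¬d) ∨ ¬c) ∨ ¬b): β-rule — branch into T ((b ∧ ¬d) ∨ ¬c)  //  T ¬b.
              branch 2.1.2.1 (add T ((b ∧ ¬d) ∨ ¬c)):
                T ((b ∧ ¬d) ∨ ¬c): β-rule — branch into T (b ∧ ¬d)  //  T ¬c.
                  branch 2.1.2.1.1 (add T (b ∧ ¬d)):
                    T (b ∧ ¬d): α-rule — add T b, T ¬d.
                    × closes — contains both b and ¬b.
                  branch 2.1.2.1.2 (add T ¬c):
                    ○ open, literals {b=0, c=0, e=1}.
              branch 2.1.2.2 (add T ¬b):
                ○ open, literals {b=0, c=0, e=1}.
      branch 2.2 (add F ¬e):
        T ((a ∧ b) ∨ (¬c ∧ (((b ∧ ¬d) ∨ ¬c) ∨ ¬b))): β-rule — branch into T (a ∧ b)  //  T (¬c ∧ (((b ∧ ¬d) ∨ ¬c) ∨ ¬b)).
          branch 2.2.1 (add T (a ∧ b)):
            T (a ∧ b): α-rule — add T a, T b.
            × closes — contains both b and ¬b.
          branch 2.2.2 (add T (¬c ∧ (((b ∧ ¬d) ∨ ¬c) ∨ ¬b))):
            T (¬c ∧ (((b ∧ ¬d) ∨ ¬c) ∨ ¬b)): α-rule — add T ¬c, T (((b ∧ ¬d) ∨ ¬c) ∨ ¬b).
            T (((b ∧ ¬d) ∨ ¬c) ∨ ¬b): β-rule — branch into T ((b ∧ ¬d) ∨ ¬c)  //  T ¬b.
              branch 2.2.2.1 (add T ((b ∧ ¬d) ∨ ¬c)):
                T ((b ∧ ¬d) ∨ ¬c): β-rule — branch into T (b ∧ ¬d)  //  T ¬c.
                  branch 2.2.2.1.1 (add T (b ∧ ¬d)):
                    T (b ∧ ¬d): α-rule — add T b, T ¬d.
                    × closes — contains both b and ¬b.
                  branch 2.2.2.1.2 (add T ¬c):
                    ○ open, literals {b=0, c=0, e=1}.
              branch 2.2.2.2 (add T ¬b):
                ○ open, literals {b=0, c=0, e=1}.
6 branches closed, 8 open.
Each open branch fixes some atoms; the unmentioned ones are free. Counting distinct full assignments: branch {a=0, b=1, c=1, e=0} (d) contributes 2 new; branch {a=0, b=1, c=1, d=1, e=0} (none free) contributes 0 new; branch {b=1, e=0} (a, c, d) contributes 6 new; branch {b=1, e=0} (a, c, d) contributes 0 new; branch {b=0, c=0, e=1} (a, d) contributes 4 new; branch {b=0, c=0, e=1} (a, d) contributes 0 new; branch {b=0, c=0, e=1} (a, d) contributes 0 new; branch {b=0, c=0, e=1} (a, d) contributes 0 new. Total: 12.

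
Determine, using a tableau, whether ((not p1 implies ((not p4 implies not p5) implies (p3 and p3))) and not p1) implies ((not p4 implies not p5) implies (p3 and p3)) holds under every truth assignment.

Assume the negation and expand:
Initial set: {not (((not p1 implies ((not p4 implies not p5) implies (p3 and p3))) and not p1) implies ((not p4 implies not p5) implies (p3 and p3)))}.
not (((not p1 implies ((not p4 implies not p5) implies (p3 and p3))) and not p1) implies ((not p4 implies not p5) implies (p3 and p3))): α-rule — add ((not p1 implies ((not p4 implies not p5) implies (p3 and p3))) and not p1), not ((not p4 implies not p5) implies (p3 and p3)).
((not p1 implies ((not p4 implies not p5) implies (p3 and p3))) and not p1): α-rule — add (not p1 implies ((not p4 implies not p5) implies (p3 and p3))), not p1.
not ((not p4 implies not p5) implies (p3 and p3)): α-rule — add (not p4 implies not p5), not (p3 and p3).
(not p1 implies ((not p4 implies not p5) implies (p3 and p3))): β-rule — branch into not not p1  //  ((not p4 implies not p5) implies (p3 and p3)).
  branch 1 (add not not p1):
    × closes — contains both p1 and not p1.
  branch 2 (add ((not p4 implies not p5) implies (p3 and p3))):
    (not p4 implies not p5): β-rule — branch into not not p4  //  not p5.
      branch 2.1 (add not not p4):
        not (p3 and p3): β-rule — branch into not p3  //  not p3.
          branch 2.1.1 (add not p3):
            ((not p4 implies not p5) implies (p3 and p3)): β-rule — branch into not (not p4 implies not p5)  //  (p3 and p3).
              branch 2.1.1.1 (add not (not p4 implies not p5)):
                not (not p4 implies not p5): α-rule — add not p4, not not p5.
                × closes — contains both p4 and not p4.
              branch 2.1.1.2 (add (p3 and p3)):
                (p3 and p3): α-rule — add p3, p3.
                × closes — contains both p3 and not p3.
          branch 2.1.2 (add not p3):
            ((not p4 implies not p5) implies (p3 and p3)): β-rule — branch into not (not p4 implies not p5)  //  (p3 and p3).
              branch 2.1.2.1 (add not (not p4 implies not p5)):
                not (not p4 implies not p5): α-rule — add not p4, not not p5.
                × closes — contains both p4 and not p4.
              branch 2.1.2.2 (add (p3 and p3)):
                (p3 and p3): α-rule — add p3, p3.
                × closes — contains both p3 and not p3.
      branch 2.2 (add not p5):
        not (p3 and p3): β-rule — branch into not p3  //  not p3.
          branch 2.2.1 (add not p3):
            ((not p4 implies not p5) implies (p3 and p3)): β-rule — branch into not (not p4 implies not p5)  //  (p3 and p3).
              branch 2.2.1.1 (add not (not p4 implies not p5)):
                not (not p4 implies not p5): α-rule — add not p4, not not p5.
                × closes — contains both p5 and not p5.
              branch 2.2.1.2 (add (p3 and p3)):
                (p3 and p3): α-rule — add p3, p3.
                × closes — contains both p3 and not p3.
          branch 2.2.2 (add not p3):
            ((not p4 implies not p5) implies (p3 and p3)): β-rule — branch into not (not p4 implies not p5)  //  (p3 and p3).
              branch 2.2.2.1 (add not (not p4 implies not p5)):
                not (not p4 implies not p5): α-rule — add not p4, not not p5.
                × closes — contains both p5 and not p5.
              branch 2.2.2.2 (add (p3 and p3)):
                (p3 and p3): α-rule — add p3, p3.
                × closes — contains both p3 and not p3.
All 9 branches close.
Every branch closed, so the negation is unsatisfiable and the formula is valid.

Valid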